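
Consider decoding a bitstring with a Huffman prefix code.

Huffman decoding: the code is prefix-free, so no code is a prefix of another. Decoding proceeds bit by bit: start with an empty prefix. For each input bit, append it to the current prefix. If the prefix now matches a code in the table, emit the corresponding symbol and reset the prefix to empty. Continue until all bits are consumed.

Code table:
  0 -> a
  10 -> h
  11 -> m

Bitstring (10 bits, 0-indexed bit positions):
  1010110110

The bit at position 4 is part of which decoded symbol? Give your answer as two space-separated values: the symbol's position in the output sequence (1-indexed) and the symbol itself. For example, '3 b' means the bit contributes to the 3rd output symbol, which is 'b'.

Answer: 3 m

Derivation:
Bit 0: prefix='1' (no match yet)
Bit 1: prefix='10' -> emit 'h', reset
Bit 2: prefix='1' (no match yet)
Bit 3: prefix='10' -> emit 'h', reset
Bit 4: prefix='1' (no match yet)
Bit 5: prefix='11' -> emit 'm', reset
Bit 6: prefix='0' -> emit 'a', reset
Bit 7: prefix='1' (no match yet)
Bit 8: prefix='11' -> emit 'm', reset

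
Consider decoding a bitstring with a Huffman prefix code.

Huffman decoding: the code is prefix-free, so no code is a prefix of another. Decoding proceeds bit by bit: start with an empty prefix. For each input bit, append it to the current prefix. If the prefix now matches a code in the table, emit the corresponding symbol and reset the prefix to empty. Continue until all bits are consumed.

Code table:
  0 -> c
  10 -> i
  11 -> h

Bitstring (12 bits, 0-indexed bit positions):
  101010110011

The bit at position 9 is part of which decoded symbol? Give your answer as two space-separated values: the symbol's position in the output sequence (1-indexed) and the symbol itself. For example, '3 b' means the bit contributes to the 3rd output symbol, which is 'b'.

Bit 0: prefix='1' (no match yet)
Bit 1: prefix='10' -> emit 'i', reset
Bit 2: prefix='1' (no match yet)
Bit 3: prefix='10' -> emit 'i', reset
Bit 4: prefix='1' (no match yet)
Bit 5: prefix='10' -> emit 'i', reset
Bit 6: prefix='1' (no match yet)
Bit 7: prefix='11' -> emit 'h', reset
Bit 8: prefix='0' -> emit 'c', reset
Bit 9: prefix='0' -> emit 'c', reset
Bit 10: prefix='1' (no match yet)
Bit 11: prefix='11' -> emit 'h', reset

Answer: 6 c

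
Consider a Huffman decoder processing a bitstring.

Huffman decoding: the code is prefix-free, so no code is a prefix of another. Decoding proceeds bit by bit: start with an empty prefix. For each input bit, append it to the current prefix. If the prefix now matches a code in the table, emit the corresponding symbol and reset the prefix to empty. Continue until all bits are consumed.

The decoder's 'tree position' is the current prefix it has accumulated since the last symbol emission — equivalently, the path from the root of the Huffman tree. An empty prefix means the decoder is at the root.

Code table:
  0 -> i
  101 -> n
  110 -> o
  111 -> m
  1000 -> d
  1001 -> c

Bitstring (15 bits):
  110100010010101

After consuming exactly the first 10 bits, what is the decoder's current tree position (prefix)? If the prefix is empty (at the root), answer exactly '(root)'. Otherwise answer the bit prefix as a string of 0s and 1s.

Answer: 100

Derivation:
Bit 0: prefix='1' (no match yet)
Bit 1: prefix='11' (no match yet)
Bit 2: prefix='110' -> emit 'o', reset
Bit 3: prefix='1' (no match yet)
Bit 4: prefix='10' (no match yet)
Bit 5: prefix='100' (no match yet)
Bit 6: prefix='1000' -> emit 'd', reset
Bit 7: prefix='1' (no match yet)
Bit 8: prefix='10' (no match yet)
Bit 9: prefix='100' (no match yet)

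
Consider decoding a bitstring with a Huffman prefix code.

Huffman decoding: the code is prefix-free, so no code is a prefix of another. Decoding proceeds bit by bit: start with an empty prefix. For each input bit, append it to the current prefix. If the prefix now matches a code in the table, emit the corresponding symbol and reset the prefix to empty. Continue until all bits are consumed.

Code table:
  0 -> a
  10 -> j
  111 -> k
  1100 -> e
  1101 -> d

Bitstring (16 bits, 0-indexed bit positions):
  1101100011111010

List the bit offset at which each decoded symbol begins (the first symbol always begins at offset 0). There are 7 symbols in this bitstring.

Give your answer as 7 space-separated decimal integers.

Bit 0: prefix='1' (no match yet)
Bit 1: prefix='11' (no match yet)
Bit 2: prefix='110' (no match yet)
Bit 3: prefix='1101' -> emit 'd', reset
Bit 4: prefix='1' (no match yet)
Bit 5: prefix='10' -> emit 'j', reset
Bit 6: prefix='0' -> emit 'a', reset
Bit 7: prefix='0' -> emit 'a', reset
Bit 8: prefix='1' (no match yet)
Bit 9: prefix='11' (no match yet)
Bit 10: prefix='111' -> emit 'k', reset
Bit 11: prefix='1' (no match yet)
Bit 12: prefix='11' (no match yet)
Bit 13: prefix='110' (no match yet)
Bit 14: prefix='1101' -> emit 'd', reset
Bit 15: prefix='0' -> emit 'a', reset

Answer: 0 4 6 7 8 11 15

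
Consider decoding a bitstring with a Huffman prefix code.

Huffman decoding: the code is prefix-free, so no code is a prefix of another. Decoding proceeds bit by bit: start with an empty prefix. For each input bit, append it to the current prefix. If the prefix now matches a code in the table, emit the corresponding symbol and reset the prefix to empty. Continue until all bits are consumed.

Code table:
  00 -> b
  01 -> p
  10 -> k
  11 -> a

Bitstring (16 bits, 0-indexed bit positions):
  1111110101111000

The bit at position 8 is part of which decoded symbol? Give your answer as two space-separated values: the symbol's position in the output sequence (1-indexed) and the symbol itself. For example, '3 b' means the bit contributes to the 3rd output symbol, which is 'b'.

Answer: 5 p

Derivation:
Bit 0: prefix='1' (no match yet)
Bit 1: prefix='11' -> emit 'a', reset
Bit 2: prefix='1' (no match yet)
Bit 3: prefix='11' -> emit 'a', reset
Bit 4: prefix='1' (no match yet)
Bit 5: prefix='11' -> emit 'a', reset
Bit 6: prefix='0' (no match yet)
Bit 7: prefix='01' -> emit 'p', reset
Bit 8: prefix='0' (no match yet)
Bit 9: prefix='01' -> emit 'p', reset
Bit 10: prefix='1' (no match yet)
Bit 11: prefix='11' -> emit 'a', reset
Bit 12: prefix='1' (no match yet)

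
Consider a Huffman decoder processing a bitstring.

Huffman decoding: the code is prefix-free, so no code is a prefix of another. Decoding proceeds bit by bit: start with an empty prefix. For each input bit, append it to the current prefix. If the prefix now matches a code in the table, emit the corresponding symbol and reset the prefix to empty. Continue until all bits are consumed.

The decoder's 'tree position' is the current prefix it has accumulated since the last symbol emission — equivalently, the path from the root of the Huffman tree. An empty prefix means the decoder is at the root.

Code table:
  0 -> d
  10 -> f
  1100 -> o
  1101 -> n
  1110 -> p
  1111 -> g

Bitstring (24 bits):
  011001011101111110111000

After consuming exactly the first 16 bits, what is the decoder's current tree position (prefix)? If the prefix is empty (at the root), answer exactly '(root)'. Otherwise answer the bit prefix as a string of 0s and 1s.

Bit 0: prefix='0' -> emit 'd', reset
Bit 1: prefix='1' (no match yet)
Bit 2: prefix='11' (no match yet)
Bit 3: prefix='110' (no match yet)
Bit 4: prefix='1100' -> emit 'o', reset
Bit 5: prefix='1' (no match yet)
Bit 6: prefix='10' -> emit 'f', reset
Bit 7: prefix='1' (no match yet)
Bit 8: prefix='11' (no match yet)
Bit 9: prefix='111' (no match yet)
Bit 10: prefix='1110' -> emit 'p', reset
Bit 11: prefix='1' (no match yet)
Bit 12: prefix='11' (no match yet)
Bit 13: prefix='111' (no match yet)
Bit 14: prefix='1111' -> emit 'g', reset
Bit 15: prefix='1' (no match yet)

Answer: 1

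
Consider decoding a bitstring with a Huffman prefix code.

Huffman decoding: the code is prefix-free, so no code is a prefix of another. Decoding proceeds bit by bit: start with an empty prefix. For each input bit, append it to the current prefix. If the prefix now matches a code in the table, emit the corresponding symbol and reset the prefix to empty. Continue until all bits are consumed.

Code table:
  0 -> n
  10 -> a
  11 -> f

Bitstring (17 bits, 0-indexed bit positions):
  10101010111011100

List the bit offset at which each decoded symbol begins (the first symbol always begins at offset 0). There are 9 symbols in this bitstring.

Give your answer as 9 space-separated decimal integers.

Bit 0: prefix='1' (no match yet)
Bit 1: prefix='10' -> emit 'a', reset
Bit 2: prefix='1' (no match yet)
Bit 3: prefix='10' -> emit 'a', reset
Bit 4: prefix='1' (no match yet)
Bit 5: prefix='10' -> emit 'a', reset
Bit 6: prefix='1' (no match yet)
Bit 7: prefix='10' -> emit 'a', reset
Bit 8: prefix='1' (no match yet)
Bit 9: prefix='11' -> emit 'f', reset
Bit 10: prefix='1' (no match yet)
Bit 11: prefix='10' -> emit 'a', reset
Bit 12: prefix='1' (no match yet)
Bit 13: prefix='11' -> emit 'f', reset
Bit 14: prefix='1' (no match yet)
Bit 15: prefix='10' -> emit 'a', reset
Bit 16: prefix='0' -> emit 'n', reset

Answer: 0 2 4 6 8 10 12 14 16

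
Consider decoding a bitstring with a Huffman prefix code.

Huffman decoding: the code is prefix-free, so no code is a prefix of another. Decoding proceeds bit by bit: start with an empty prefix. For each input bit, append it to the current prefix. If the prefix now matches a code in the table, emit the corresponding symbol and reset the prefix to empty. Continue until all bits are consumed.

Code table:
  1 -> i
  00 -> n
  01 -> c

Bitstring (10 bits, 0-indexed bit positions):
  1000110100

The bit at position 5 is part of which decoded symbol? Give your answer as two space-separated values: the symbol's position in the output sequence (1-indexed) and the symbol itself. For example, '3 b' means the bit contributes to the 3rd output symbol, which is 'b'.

Answer: 4 i

Derivation:
Bit 0: prefix='1' -> emit 'i', reset
Bit 1: prefix='0' (no match yet)
Bit 2: prefix='00' -> emit 'n', reset
Bit 3: prefix='0' (no match yet)
Bit 4: prefix='01' -> emit 'c', reset
Bit 5: prefix='1' -> emit 'i', reset
Bit 6: prefix='0' (no match yet)
Bit 7: prefix='01' -> emit 'c', reset
Bit 8: prefix='0' (no match yet)
Bit 9: prefix='00' -> emit 'n', reset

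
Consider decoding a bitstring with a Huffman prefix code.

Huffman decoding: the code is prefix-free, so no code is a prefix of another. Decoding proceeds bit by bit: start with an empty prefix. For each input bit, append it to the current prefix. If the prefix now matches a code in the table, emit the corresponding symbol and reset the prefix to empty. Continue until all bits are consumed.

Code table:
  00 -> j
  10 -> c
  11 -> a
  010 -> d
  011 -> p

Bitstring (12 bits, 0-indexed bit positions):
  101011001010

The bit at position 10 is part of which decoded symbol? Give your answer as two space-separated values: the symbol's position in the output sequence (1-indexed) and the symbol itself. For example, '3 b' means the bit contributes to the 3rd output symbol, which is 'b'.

Bit 0: prefix='1' (no match yet)
Bit 1: prefix='10' -> emit 'c', reset
Bit 2: prefix='1' (no match yet)
Bit 3: prefix='10' -> emit 'c', reset
Bit 4: prefix='1' (no match yet)
Bit 5: prefix='11' -> emit 'a', reset
Bit 6: prefix='0' (no match yet)
Bit 7: prefix='00' -> emit 'j', reset
Bit 8: prefix='1' (no match yet)
Bit 9: prefix='10' -> emit 'c', reset
Bit 10: prefix='1' (no match yet)
Bit 11: prefix='10' -> emit 'c', reset

Answer: 6 c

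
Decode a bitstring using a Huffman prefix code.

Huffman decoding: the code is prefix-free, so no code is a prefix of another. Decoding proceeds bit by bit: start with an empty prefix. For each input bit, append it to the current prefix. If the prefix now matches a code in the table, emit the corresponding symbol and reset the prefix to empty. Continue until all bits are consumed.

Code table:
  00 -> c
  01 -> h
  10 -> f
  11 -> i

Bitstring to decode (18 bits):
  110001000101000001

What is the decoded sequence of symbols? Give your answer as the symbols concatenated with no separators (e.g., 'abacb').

Bit 0: prefix='1' (no match yet)
Bit 1: prefix='11' -> emit 'i', reset
Bit 2: prefix='0' (no match yet)
Bit 3: prefix='00' -> emit 'c', reset
Bit 4: prefix='0' (no match yet)
Bit 5: prefix='01' -> emit 'h', reset
Bit 6: prefix='0' (no match yet)
Bit 7: prefix='00' -> emit 'c', reset
Bit 8: prefix='0' (no match yet)
Bit 9: prefix='01' -> emit 'h', reset
Bit 10: prefix='0' (no match yet)
Bit 11: prefix='01' -> emit 'h', reset
Bit 12: prefix='0' (no match yet)
Bit 13: prefix='00' -> emit 'c', reset
Bit 14: prefix='0' (no match yet)
Bit 15: prefix='00' -> emit 'c', reset
Bit 16: prefix='0' (no match yet)
Bit 17: prefix='01' -> emit 'h', reset

Answer: ichchhcch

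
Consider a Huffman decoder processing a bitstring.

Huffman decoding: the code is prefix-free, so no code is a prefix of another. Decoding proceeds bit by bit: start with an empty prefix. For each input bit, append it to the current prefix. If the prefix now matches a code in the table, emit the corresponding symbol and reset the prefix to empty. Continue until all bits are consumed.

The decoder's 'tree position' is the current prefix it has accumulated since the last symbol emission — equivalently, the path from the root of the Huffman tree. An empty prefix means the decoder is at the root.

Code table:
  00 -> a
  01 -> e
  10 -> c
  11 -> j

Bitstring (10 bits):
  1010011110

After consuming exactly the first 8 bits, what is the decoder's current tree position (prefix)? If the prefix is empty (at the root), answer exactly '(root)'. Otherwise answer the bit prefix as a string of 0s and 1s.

Answer: (root)

Derivation:
Bit 0: prefix='1' (no match yet)
Bit 1: prefix='10' -> emit 'c', reset
Bit 2: prefix='1' (no match yet)
Bit 3: prefix='10' -> emit 'c', reset
Bit 4: prefix='0' (no match yet)
Bit 5: prefix='01' -> emit 'e', reset
Bit 6: prefix='1' (no match yet)
Bit 7: prefix='11' -> emit 'j', reset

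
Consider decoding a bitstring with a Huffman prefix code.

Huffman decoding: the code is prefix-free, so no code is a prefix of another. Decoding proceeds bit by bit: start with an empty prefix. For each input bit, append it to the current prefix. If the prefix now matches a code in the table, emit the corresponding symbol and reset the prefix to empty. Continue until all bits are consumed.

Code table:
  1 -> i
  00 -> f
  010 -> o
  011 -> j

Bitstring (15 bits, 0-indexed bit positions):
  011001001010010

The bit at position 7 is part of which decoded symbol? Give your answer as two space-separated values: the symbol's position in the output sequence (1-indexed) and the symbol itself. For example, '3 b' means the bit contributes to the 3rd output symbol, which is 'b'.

Answer: 4 f

Derivation:
Bit 0: prefix='0' (no match yet)
Bit 1: prefix='01' (no match yet)
Bit 2: prefix='011' -> emit 'j', reset
Bit 3: prefix='0' (no match yet)
Bit 4: prefix='00' -> emit 'f', reset
Bit 5: prefix='1' -> emit 'i', reset
Bit 6: prefix='0' (no match yet)
Bit 7: prefix='00' -> emit 'f', reset
Bit 8: prefix='1' -> emit 'i', reset
Bit 9: prefix='0' (no match yet)
Bit 10: prefix='01' (no match yet)
Bit 11: prefix='010' -> emit 'o', reset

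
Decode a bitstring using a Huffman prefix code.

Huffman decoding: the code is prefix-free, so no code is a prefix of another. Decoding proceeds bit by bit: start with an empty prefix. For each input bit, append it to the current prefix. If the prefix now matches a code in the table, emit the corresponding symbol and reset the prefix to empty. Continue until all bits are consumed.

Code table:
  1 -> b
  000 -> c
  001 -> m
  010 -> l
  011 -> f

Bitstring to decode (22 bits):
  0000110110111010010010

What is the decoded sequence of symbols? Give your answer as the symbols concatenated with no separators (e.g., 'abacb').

Bit 0: prefix='0' (no match yet)
Bit 1: prefix='00' (no match yet)
Bit 2: prefix='000' -> emit 'c', reset
Bit 3: prefix='0' (no match yet)
Bit 4: prefix='01' (no match yet)
Bit 5: prefix='011' -> emit 'f', reset
Bit 6: prefix='0' (no match yet)
Bit 7: prefix='01' (no match yet)
Bit 8: prefix='011' -> emit 'f', reset
Bit 9: prefix='0' (no match yet)
Bit 10: prefix='01' (no match yet)
Bit 11: prefix='011' -> emit 'f', reset
Bit 12: prefix='1' -> emit 'b', reset
Bit 13: prefix='0' (no match yet)
Bit 14: prefix='01' (no match yet)
Bit 15: prefix='010' -> emit 'l', reset
Bit 16: prefix='0' (no match yet)
Bit 17: prefix='01' (no match yet)
Bit 18: prefix='010' -> emit 'l', reset
Bit 19: prefix='0' (no match yet)
Bit 20: prefix='01' (no match yet)
Bit 21: prefix='010' -> emit 'l', reset

Answer: cfffblll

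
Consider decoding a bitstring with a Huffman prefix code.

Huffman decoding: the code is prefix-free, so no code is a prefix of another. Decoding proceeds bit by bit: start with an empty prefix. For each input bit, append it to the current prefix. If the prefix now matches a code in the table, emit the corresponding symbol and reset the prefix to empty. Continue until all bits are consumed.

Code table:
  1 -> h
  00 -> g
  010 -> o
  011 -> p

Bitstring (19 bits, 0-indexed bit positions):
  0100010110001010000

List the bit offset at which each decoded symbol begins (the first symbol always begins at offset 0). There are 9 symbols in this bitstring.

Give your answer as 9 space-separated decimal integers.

Bit 0: prefix='0' (no match yet)
Bit 1: prefix='01' (no match yet)
Bit 2: prefix='010' -> emit 'o', reset
Bit 3: prefix='0' (no match yet)
Bit 4: prefix='00' -> emit 'g', reset
Bit 5: prefix='1' -> emit 'h', reset
Bit 6: prefix='0' (no match yet)
Bit 7: prefix='01' (no match yet)
Bit 8: prefix='011' -> emit 'p', reset
Bit 9: prefix='0' (no match yet)
Bit 10: prefix='00' -> emit 'g', reset
Bit 11: prefix='0' (no match yet)
Bit 12: prefix='01' (no match yet)
Bit 13: prefix='010' -> emit 'o', reset
Bit 14: prefix='1' -> emit 'h', reset
Bit 15: prefix='0' (no match yet)
Bit 16: prefix='00' -> emit 'g', reset
Bit 17: prefix='0' (no match yet)
Bit 18: prefix='00' -> emit 'g', reset

Answer: 0 3 5 6 9 11 14 15 17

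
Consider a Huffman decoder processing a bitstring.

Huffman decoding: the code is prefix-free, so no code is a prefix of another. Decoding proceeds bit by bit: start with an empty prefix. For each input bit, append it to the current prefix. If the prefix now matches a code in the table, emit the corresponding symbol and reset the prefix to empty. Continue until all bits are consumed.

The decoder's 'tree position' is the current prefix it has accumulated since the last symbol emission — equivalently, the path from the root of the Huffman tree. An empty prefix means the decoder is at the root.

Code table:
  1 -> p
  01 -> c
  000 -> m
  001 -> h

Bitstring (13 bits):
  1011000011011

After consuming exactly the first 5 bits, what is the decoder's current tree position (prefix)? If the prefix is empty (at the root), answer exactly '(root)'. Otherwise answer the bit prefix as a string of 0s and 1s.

Answer: 0

Derivation:
Bit 0: prefix='1' -> emit 'p', reset
Bit 1: prefix='0' (no match yet)
Bit 2: prefix='01' -> emit 'c', reset
Bit 3: prefix='1' -> emit 'p', reset
Bit 4: prefix='0' (no match yet)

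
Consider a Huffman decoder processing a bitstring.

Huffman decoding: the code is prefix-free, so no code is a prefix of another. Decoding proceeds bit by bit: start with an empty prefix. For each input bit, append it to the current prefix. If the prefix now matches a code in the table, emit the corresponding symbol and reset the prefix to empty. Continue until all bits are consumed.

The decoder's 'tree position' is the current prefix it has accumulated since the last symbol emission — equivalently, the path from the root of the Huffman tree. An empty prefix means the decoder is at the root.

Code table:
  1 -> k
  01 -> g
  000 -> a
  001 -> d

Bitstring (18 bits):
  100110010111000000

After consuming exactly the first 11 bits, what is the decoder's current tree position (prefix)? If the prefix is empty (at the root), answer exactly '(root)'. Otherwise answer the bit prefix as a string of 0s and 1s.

Answer: (root)

Derivation:
Bit 0: prefix='1' -> emit 'k', reset
Bit 1: prefix='0' (no match yet)
Bit 2: prefix='00' (no match yet)
Bit 3: prefix='001' -> emit 'd', reset
Bit 4: prefix='1' -> emit 'k', reset
Bit 5: prefix='0' (no match yet)
Bit 6: prefix='00' (no match yet)
Bit 7: prefix='001' -> emit 'd', reset
Bit 8: prefix='0' (no match yet)
Bit 9: prefix='01' -> emit 'g', reset
Bit 10: prefix='1' -> emit 'k', reset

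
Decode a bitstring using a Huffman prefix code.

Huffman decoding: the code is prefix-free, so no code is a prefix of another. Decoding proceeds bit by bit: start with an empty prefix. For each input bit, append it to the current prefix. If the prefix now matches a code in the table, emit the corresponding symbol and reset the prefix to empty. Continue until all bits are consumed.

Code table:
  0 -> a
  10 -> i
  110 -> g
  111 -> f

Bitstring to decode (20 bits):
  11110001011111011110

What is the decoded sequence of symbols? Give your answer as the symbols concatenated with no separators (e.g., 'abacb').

Bit 0: prefix='1' (no match yet)
Bit 1: prefix='11' (no match yet)
Bit 2: prefix='111' -> emit 'f', reset
Bit 3: prefix='1' (no match yet)
Bit 4: prefix='10' -> emit 'i', reset
Bit 5: prefix='0' -> emit 'a', reset
Bit 6: prefix='0' -> emit 'a', reset
Bit 7: prefix='1' (no match yet)
Bit 8: prefix='10' -> emit 'i', reset
Bit 9: prefix='1' (no match yet)
Bit 10: prefix='11' (no match yet)
Bit 11: prefix='111' -> emit 'f', reset
Bit 12: prefix='1' (no match yet)
Bit 13: prefix='11' (no match yet)
Bit 14: prefix='110' -> emit 'g', reset
Bit 15: prefix='1' (no match yet)
Bit 16: prefix='11' (no match yet)
Bit 17: prefix='111' -> emit 'f', reset
Bit 18: prefix='1' (no match yet)
Bit 19: prefix='10' -> emit 'i', reset

Answer: fiaaifgfi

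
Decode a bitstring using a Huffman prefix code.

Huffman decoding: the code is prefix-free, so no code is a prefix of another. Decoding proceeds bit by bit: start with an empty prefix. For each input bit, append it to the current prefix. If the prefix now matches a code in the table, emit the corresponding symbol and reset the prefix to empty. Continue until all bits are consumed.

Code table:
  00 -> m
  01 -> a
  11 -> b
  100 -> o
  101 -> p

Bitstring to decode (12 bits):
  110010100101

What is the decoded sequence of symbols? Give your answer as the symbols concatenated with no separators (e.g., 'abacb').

Answer: bmpmp

Derivation:
Bit 0: prefix='1' (no match yet)
Bit 1: prefix='11' -> emit 'b', reset
Bit 2: prefix='0' (no match yet)
Bit 3: prefix='00' -> emit 'm', reset
Bit 4: prefix='1' (no match yet)
Bit 5: prefix='10' (no match yet)
Bit 6: prefix='101' -> emit 'p', reset
Bit 7: prefix='0' (no match yet)
Bit 8: prefix='00' -> emit 'm', reset
Bit 9: prefix='1' (no match yet)
Bit 10: prefix='10' (no match yet)
Bit 11: prefix='101' -> emit 'p', reset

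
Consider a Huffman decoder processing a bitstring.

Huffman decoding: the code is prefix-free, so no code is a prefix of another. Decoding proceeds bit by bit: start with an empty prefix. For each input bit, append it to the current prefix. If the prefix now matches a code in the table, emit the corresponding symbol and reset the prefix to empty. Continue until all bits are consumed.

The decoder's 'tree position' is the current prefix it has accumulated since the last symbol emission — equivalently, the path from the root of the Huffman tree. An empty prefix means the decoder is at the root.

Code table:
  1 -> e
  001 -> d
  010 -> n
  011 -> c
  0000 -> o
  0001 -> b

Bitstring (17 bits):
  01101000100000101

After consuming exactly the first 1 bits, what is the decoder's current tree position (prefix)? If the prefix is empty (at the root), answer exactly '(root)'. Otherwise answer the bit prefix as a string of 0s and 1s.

Bit 0: prefix='0' (no match yet)

Answer: 0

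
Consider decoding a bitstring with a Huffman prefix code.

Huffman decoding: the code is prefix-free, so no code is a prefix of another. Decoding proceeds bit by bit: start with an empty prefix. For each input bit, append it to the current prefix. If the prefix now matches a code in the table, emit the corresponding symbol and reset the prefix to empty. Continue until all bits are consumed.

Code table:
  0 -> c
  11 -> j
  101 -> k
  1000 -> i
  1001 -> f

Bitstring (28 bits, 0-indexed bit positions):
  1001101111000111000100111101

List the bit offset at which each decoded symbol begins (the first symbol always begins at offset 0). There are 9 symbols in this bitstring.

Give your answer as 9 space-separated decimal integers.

Answer: 0 4 7 9 13 15 19 23 25

Derivation:
Bit 0: prefix='1' (no match yet)
Bit 1: prefix='10' (no match yet)
Bit 2: prefix='100' (no match yet)
Bit 3: prefix='1001' -> emit 'f', reset
Bit 4: prefix='1' (no match yet)
Bit 5: prefix='10' (no match yet)
Bit 6: prefix='101' -> emit 'k', reset
Bit 7: prefix='1' (no match yet)
Bit 8: prefix='11' -> emit 'j', reset
Bit 9: prefix='1' (no match yet)
Bit 10: prefix='10' (no match yet)
Bit 11: prefix='100' (no match yet)
Bit 12: prefix='1000' -> emit 'i', reset
Bit 13: prefix='1' (no match yet)
Bit 14: prefix='11' -> emit 'j', reset
Bit 15: prefix='1' (no match yet)
Bit 16: prefix='10' (no match yet)
Bit 17: prefix='100' (no match yet)
Bit 18: prefix='1000' -> emit 'i', reset
Bit 19: prefix='1' (no match yet)
Bit 20: prefix='10' (no match yet)
Bit 21: prefix='100' (no match yet)
Bit 22: prefix='1001' -> emit 'f', reset
Bit 23: prefix='1' (no match yet)
Bit 24: prefix='11' -> emit 'j', reset
Bit 25: prefix='1' (no match yet)
Bit 26: prefix='10' (no match yet)
Bit 27: prefix='101' -> emit 'k', reset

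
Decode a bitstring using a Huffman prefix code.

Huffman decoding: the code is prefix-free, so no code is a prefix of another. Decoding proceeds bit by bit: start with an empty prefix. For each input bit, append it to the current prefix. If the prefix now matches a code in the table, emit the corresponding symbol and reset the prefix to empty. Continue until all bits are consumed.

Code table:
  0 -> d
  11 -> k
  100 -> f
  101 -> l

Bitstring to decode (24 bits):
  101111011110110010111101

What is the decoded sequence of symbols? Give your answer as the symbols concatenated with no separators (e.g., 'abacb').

Bit 0: prefix='1' (no match yet)
Bit 1: prefix='10' (no match yet)
Bit 2: prefix='101' -> emit 'l', reset
Bit 3: prefix='1' (no match yet)
Bit 4: prefix='11' -> emit 'k', reset
Bit 5: prefix='1' (no match yet)
Bit 6: prefix='10' (no match yet)
Bit 7: prefix='101' -> emit 'l', reset
Bit 8: prefix='1' (no match yet)
Bit 9: prefix='11' -> emit 'k', reset
Bit 10: prefix='1' (no match yet)
Bit 11: prefix='10' (no match yet)
Bit 12: prefix='101' -> emit 'l', reset
Bit 13: prefix='1' (no match yet)
Bit 14: prefix='10' (no match yet)
Bit 15: prefix='100' -> emit 'f', reset
Bit 16: prefix='1' (no match yet)
Bit 17: prefix='10' (no match yet)
Bit 18: prefix='101' -> emit 'l', reset
Bit 19: prefix='1' (no match yet)
Bit 20: prefix='11' -> emit 'k', reset
Bit 21: prefix='1' (no match yet)
Bit 22: prefix='10' (no match yet)
Bit 23: prefix='101' -> emit 'l', reset

Answer: lklklflkl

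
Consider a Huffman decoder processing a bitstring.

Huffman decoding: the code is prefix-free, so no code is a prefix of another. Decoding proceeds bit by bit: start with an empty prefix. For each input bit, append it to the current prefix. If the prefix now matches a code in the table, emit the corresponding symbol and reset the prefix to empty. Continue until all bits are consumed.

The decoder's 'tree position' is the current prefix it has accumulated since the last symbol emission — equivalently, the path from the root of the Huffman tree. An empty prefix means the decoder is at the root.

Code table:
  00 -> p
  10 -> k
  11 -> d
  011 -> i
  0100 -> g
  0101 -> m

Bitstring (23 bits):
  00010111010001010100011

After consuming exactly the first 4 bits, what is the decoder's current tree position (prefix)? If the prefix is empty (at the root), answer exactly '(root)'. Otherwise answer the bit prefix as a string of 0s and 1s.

Bit 0: prefix='0' (no match yet)
Bit 1: prefix='00' -> emit 'p', reset
Bit 2: prefix='0' (no match yet)
Bit 3: prefix='01' (no match yet)

Answer: 01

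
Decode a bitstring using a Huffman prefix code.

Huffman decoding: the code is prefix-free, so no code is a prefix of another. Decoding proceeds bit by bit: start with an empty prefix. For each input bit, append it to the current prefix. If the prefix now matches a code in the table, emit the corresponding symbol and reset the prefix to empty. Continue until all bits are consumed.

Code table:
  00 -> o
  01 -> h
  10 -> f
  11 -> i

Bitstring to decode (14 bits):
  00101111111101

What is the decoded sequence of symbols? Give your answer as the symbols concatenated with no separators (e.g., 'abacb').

Answer: ofiiiih

Derivation:
Bit 0: prefix='0' (no match yet)
Bit 1: prefix='00' -> emit 'o', reset
Bit 2: prefix='1' (no match yet)
Bit 3: prefix='10' -> emit 'f', reset
Bit 4: prefix='1' (no match yet)
Bit 5: prefix='11' -> emit 'i', reset
Bit 6: prefix='1' (no match yet)
Bit 7: prefix='11' -> emit 'i', reset
Bit 8: prefix='1' (no match yet)
Bit 9: prefix='11' -> emit 'i', reset
Bit 10: prefix='1' (no match yet)
Bit 11: prefix='11' -> emit 'i', reset
Bit 12: prefix='0' (no match yet)
Bit 13: prefix='01' -> emit 'h', reset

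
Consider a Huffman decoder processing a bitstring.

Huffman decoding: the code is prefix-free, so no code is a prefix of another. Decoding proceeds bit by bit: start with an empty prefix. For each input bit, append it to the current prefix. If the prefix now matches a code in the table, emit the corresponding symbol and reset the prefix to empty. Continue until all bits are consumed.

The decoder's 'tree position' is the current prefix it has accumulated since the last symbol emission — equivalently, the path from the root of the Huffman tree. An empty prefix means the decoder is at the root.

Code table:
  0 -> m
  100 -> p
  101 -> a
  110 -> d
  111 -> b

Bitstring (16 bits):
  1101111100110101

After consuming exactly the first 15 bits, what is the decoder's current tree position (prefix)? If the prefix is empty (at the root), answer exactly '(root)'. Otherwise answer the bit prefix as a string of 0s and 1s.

Bit 0: prefix='1' (no match yet)
Bit 1: prefix='11' (no match yet)
Bit 2: prefix='110' -> emit 'd', reset
Bit 3: prefix='1' (no match yet)
Bit 4: prefix='11' (no match yet)
Bit 5: prefix='111' -> emit 'b', reset
Bit 6: prefix='1' (no match yet)
Bit 7: prefix='11' (no match yet)
Bit 8: prefix='110' -> emit 'd', reset
Bit 9: prefix='0' -> emit 'm', reset
Bit 10: prefix='1' (no match yet)
Bit 11: prefix='11' (no match yet)
Bit 12: prefix='110' -> emit 'd', reset
Bit 13: prefix='1' (no match yet)
Bit 14: prefix='10' (no match yet)

Answer: 10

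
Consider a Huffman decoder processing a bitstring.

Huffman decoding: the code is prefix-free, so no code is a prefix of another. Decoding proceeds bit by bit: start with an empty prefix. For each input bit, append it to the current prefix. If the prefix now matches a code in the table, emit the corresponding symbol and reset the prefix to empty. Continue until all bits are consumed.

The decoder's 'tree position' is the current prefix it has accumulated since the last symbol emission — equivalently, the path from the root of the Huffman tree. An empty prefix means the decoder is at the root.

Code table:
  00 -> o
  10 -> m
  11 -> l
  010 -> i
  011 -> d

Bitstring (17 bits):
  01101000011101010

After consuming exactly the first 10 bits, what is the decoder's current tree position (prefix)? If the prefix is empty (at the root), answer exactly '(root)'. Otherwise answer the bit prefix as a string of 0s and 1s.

Answer: 01

Derivation:
Bit 0: prefix='0' (no match yet)
Bit 1: prefix='01' (no match yet)
Bit 2: prefix='011' -> emit 'd', reset
Bit 3: prefix='0' (no match yet)
Bit 4: prefix='01' (no match yet)
Bit 5: prefix='010' -> emit 'i', reset
Bit 6: prefix='0' (no match yet)
Bit 7: prefix='00' -> emit 'o', reset
Bit 8: prefix='0' (no match yet)
Bit 9: prefix='01' (no match yet)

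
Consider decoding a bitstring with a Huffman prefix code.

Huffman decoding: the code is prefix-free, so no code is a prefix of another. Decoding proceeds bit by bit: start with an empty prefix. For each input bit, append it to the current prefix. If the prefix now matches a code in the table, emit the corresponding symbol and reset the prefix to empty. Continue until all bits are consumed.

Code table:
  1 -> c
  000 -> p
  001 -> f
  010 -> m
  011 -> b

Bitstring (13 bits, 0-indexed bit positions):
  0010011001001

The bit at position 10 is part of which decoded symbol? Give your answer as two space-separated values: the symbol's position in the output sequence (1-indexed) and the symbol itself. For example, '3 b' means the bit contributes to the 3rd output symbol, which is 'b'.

Bit 0: prefix='0' (no match yet)
Bit 1: prefix='00' (no match yet)
Bit 2: prefix='001' -> emit 'f', reset
Bit 3: prefix='0' (no match yet)
Bit 4: prefix='00' (no match yet)
Bit 5: prefix='001' -> emit 'f', reset
Bit 6: prefix='1' -> emit 'c', reset
Bit 7: prefix='0' (no match yet)
Bit 8: prefix='00' (no match yet)
Bit 9: prefix='001' -> emit 'f', reset
Bit 10: prefix='0' (no match yet)
Bit 11: prefix='00' (no match yet)
Bit 12: prefix='001' -> emit 'f', reset

Answer: 5 f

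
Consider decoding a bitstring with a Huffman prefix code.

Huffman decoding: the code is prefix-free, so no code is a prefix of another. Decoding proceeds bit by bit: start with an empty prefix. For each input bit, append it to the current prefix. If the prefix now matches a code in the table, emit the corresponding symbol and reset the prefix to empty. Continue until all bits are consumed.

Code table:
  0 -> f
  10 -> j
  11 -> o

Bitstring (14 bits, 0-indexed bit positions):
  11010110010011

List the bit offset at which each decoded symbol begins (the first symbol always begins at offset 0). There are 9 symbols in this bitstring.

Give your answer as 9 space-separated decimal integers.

Answer: 0 2 3 5 7 8 9 11 12

Derivation:
Bit 0: prefix='1' (no match yet)
Bit 1: prefix='11' -> emit 'o', reset
Bit 2: prefix='0' -> emit 'f', reset
Bit 3: prefix='1' (no match yet)
Bit 4: prefix='10' -> emit 'j', reset
Bit 5: prefix='1' (no match yet)
Bit 6: prefix='11' -> emit 'o', reset
Bit 7: prefix='0' -> emit 'f', reset
Bit 8: prefix='0' -> emit 'f', reset
Bit 9: prefix='1' (no match yet)
Bit 10: prefix='10' -> emit 'j', reset
Bit 11: prefix='0' -> emit 'f', reset
Bit 12: prefix='1' (no match yet)
Bit 13: prefix='11' -> emit 'o', reset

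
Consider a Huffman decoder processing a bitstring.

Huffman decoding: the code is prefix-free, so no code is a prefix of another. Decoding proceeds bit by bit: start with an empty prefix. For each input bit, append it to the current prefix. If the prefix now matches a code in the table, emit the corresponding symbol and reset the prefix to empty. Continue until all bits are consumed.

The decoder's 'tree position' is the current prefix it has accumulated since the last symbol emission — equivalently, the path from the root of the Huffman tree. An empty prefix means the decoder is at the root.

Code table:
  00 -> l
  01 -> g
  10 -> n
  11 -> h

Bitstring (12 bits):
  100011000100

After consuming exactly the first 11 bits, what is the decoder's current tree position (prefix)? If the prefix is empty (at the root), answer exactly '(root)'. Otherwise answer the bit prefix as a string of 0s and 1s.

Bit 0: prefix='1' (no match yet)
Bit 1: prefix='10' -> emit 'n', reset
Bit 2: prefix='0' (no match yet)
Bit 3: prefix='00' -> emit 'l', reset
Bit 4: prefix='1' (no match yet)
Bit 5: prefix='11' -> emit 'h', reset
Bit 6: prefix='0' (no match yet)
Bit 7: prefix='00' -> emit 'l', reset
Bit 8: prefix='0' (no match yet)
Bit 9: prefix='01' -> emit 'g', reset
Bit 10: prefix='0' (no match yet)

Answer: 0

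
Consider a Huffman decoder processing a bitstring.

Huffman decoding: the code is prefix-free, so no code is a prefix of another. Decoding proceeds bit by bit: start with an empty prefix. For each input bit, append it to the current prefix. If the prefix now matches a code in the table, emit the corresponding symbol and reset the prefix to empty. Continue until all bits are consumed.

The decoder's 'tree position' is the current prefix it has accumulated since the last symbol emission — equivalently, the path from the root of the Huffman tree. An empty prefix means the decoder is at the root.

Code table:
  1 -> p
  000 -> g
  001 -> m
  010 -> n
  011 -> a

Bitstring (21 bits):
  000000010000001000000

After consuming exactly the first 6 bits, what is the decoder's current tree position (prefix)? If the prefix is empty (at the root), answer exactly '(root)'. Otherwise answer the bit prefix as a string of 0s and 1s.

Bit 0: prefix='0' (no match yet)
Bit 1: prefix='00' (no match yet)
Bit 2: prefix='000' -> emit 'g', reset
Bit 3: prefix='0' (no match yet)
Bit 4: prefix='00' (no match yet)
Bit 5: prefix='000' -> emit 'g', reset

Answer: (root)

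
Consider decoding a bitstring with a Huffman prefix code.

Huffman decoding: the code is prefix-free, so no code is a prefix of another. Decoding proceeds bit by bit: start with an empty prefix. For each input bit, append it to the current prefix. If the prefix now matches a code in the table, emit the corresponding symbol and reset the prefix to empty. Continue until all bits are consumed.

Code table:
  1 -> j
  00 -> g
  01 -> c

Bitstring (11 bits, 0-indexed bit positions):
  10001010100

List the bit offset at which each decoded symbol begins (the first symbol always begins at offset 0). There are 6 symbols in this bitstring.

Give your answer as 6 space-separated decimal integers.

Answer: 0 1 3 5 7 9

Derivation:
Bit 0: prefix='1' -> emit 'j', reset
Bit 1: prefix='0' (no match yet)
Bit 2: prefix='00' -> emit 'g', reset
Bit 3: prefix='0' (no match yet)
Bit 4: prefix='01' -> emit 'c', reset
Bit 5: prefix='0' (no match yet)
Bit 6: prefix='01' -> emit 'c', reset
Bit 7: prefix='0' (no match yet)
Bit 8: prefix='01' -> emit 'c', reset
Bit 9: prefix='0' (no match yet)
Bit 10: prefix='00' -> emit 'g', reset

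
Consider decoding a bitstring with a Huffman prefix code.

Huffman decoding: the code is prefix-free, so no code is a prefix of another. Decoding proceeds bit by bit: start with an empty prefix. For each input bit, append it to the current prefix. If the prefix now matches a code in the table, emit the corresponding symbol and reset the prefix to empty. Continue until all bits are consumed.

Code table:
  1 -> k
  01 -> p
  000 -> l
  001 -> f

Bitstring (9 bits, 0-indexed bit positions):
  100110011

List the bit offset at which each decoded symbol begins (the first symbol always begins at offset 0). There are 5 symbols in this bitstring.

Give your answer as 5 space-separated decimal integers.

Answer: 0 1 4 5 8

Derivation:
Bit 0: prefix='1' -> emit 'k', reset
Bit 1: prefix='0' (no match yet)
Bit 2: prefix='00' (no match yet)
Bit 3: prefix='001' -> emit 'f', reset
Bit 4: prefix='1' -> emit 'k', reset
Bit 5: prefix='0' (no match yet)
Bit 6: prefix='00' (no match yet)
Bit 7: prefix='001' -> emit 'f', reset
Bit 8: prefix='1' -> emit 'k', reset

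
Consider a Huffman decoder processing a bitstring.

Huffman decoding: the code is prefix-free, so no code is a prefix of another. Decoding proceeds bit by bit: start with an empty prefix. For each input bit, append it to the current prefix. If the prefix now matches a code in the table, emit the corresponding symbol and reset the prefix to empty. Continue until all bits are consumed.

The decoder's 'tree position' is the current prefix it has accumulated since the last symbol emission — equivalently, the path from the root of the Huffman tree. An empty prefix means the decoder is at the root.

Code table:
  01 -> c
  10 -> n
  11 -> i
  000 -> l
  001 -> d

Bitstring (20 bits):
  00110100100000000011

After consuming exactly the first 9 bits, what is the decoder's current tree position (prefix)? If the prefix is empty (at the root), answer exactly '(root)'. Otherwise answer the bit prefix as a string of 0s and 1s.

Answer: (root)

Derivation:
Bit 0: prefix='0' (no match yet)
Bit 1: prefix='00' (no match yet)
Bit 2: prefix='001' -> emit 'd', reset
Bit 3: prefix='1' (no match yet)
Bit 4: prefix='10' -> emit 'n', reset
Bit 5: prefix='1' (no match yet)
Bit 6: prefix='10' -> emit 'n', reset
Bit 7: prefix='0' (no match yet)
Bit 8: prefix='01' -> emit 'c', reset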